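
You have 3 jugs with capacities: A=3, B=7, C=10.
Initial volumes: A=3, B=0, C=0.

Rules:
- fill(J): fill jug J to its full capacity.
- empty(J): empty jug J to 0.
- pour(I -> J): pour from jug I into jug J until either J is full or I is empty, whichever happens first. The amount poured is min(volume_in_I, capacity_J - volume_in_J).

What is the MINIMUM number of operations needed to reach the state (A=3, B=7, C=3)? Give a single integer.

Answer: 2

Derivation:
BFS from (A=3, B=0, C=0). One shortest path:
  1. fill(C) -> (A=3 B=0 C=10)
  2. pour(C -> B) -> (A=3 B=7 C=3)
Reached target in 2 moves.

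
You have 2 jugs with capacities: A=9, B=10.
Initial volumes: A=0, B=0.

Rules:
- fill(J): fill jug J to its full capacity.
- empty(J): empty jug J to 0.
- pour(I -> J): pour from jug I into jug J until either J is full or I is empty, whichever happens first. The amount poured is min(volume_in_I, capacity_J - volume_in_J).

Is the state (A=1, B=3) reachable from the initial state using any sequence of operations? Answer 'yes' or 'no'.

Answer: no

Derivation:
BFS explored all 38 reachable states.
Reachable set includes: (0,0), (0,1), (0,2), (0,3), (0,4), (0,5), (0,6), (0,7), (0,8), (0,9), (0,10), (1,0) ...
Target (A=1, B=3) not in reachable set → no.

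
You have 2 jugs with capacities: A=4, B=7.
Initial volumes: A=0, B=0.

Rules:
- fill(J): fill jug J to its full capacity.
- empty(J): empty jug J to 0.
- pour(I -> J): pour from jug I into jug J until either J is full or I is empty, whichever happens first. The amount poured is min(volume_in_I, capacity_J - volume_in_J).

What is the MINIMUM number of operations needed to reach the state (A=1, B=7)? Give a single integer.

BFS from (A=0, B=0). One shortest path:
  1. fill(A) -> (A=4 B=0)
  2. pour(A -> B) -> (A=0 B=4)
  3. fill(A) -> (A=4 B=4)
  4. pour(A -> B) -> (A=1 B=7)
Reached target in 4 moves.

Answer: 4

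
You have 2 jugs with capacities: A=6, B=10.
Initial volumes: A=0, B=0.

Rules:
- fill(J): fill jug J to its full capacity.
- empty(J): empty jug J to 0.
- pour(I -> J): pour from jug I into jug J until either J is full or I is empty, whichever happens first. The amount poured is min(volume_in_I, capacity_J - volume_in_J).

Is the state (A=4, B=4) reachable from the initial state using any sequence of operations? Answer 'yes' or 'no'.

BFS explored all 16 reachable states.
Reachable set includes: (0,0), (0,2), (0,4), (0,6), (0,8), (0,10), (2,0), (2,10), (4,0), (4,10), (6,0), (6,2) ...
Target (A=4, B=4) not in reachable set → no.

Answer: no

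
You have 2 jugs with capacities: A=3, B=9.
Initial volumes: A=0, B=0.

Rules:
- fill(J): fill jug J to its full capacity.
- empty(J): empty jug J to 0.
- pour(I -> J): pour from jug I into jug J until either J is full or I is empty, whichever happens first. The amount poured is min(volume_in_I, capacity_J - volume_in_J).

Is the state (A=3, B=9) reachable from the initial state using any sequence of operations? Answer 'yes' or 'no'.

Answer: yes

Derivation:
BFS from (A=0, B=0):
  1. fill(A) -> (A=3 B=0)
  2. fill(B) -> (A=3 B=9)
Target reached → yes.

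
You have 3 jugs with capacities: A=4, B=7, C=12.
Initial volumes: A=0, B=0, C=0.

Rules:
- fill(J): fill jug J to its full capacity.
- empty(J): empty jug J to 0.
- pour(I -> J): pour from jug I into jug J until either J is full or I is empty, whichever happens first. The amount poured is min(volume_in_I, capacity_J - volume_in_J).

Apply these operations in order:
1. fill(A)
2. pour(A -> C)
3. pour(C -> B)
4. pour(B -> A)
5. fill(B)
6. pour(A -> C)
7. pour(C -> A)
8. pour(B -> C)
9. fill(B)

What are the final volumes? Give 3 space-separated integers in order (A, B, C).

Answer: 4 7 7

Derivation:
Step 1: fill(A) -> (A=4 B=0 C=0)
Step 2: pour(A -> C) -> (A=0 B=0 C=4)
Step 3: pour(C -> B) -> (A=0 B=4 C=0)
Step 4: pour(B -> A) -> (A=4 B=0 C=0)
Step 5: fill(B) -> (A=4 B=7 C=0)
Step 6: pour(A -> C) -> (A=0 B=7 C=4)
Step 7: pour(C -> A) -> (A=4 B=7 C=0)
Step 8: pour(B -> C) -> (A=4 B=0 C=7)
Step 9: fill(B) -> (A=4 B=7 C=7)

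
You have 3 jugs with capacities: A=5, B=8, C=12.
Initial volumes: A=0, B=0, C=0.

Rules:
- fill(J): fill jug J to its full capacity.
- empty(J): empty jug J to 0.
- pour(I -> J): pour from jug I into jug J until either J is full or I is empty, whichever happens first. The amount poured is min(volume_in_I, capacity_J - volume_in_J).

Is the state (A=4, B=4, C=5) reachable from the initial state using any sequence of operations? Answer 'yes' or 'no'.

BFS explored all 394 reachable states.
Reachable set includes: (0,0,0), (0,0,1), (0,0,2), (0,0,3), (0,0,4), (0,0,5), (0,0,6), (0,0,7), (0,0,8), (0,0,9), (0,0,10), (0,0,11) ...
Target (A=4, B=4, C=5) not in reachable set → no.

Answer: no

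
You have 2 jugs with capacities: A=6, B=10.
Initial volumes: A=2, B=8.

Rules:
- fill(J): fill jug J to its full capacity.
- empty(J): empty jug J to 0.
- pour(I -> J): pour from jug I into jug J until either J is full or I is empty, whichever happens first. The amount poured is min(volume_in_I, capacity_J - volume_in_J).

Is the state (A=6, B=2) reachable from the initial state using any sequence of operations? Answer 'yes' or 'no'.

BFS from (A=2, B=8):
  1. empty(A) -> (A=0 B=8)
  2. pour(B -> A) -> (A=6 B=2)
Target reached → yes.

Answer: yes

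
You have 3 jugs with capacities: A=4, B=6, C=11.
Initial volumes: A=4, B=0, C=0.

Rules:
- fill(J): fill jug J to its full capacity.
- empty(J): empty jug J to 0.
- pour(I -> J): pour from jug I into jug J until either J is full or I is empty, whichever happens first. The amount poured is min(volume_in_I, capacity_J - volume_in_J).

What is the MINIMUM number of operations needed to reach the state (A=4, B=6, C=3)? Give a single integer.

BFS from (A=4, B=0, C=0). One shortest path:
  1. empty(A) -> (A=0 B=0 C=0)
  2. fill(B) -> (A=0 B=6 C=0)
  3. fill(C) -> (A=0 B=6 C=11)
  4. pour(C -> A) -> (A=4 B=6 C=7)
  5. empty(A) -> (A=0 B=6 C=7)
  6. pour(C -> A) -> (A=4 B=6 C=3)
Reached target in 6 moves.

Answer: 6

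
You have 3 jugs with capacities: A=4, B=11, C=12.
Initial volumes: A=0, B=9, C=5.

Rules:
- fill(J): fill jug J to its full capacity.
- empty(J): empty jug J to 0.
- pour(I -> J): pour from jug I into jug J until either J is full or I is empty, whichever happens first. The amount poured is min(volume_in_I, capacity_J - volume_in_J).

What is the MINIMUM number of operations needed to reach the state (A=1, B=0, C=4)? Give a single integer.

Answer: 5

Derivation:
BFS from (A=0, B=9, C=5). One shortest path:
  1. empty(B) -> (A=0 B=0 C=5)
  2. pour(C -> A) -> (A=4 B=0 C=1)
  3. pour(A -> B) -> (A=0 B=4 C=1)
  4. pour(C -> A) -> (A=1 B=4 C=0)
  5. pour(B -> C) -> (A=1 B=0 C=4)
Reached target in 5 moves.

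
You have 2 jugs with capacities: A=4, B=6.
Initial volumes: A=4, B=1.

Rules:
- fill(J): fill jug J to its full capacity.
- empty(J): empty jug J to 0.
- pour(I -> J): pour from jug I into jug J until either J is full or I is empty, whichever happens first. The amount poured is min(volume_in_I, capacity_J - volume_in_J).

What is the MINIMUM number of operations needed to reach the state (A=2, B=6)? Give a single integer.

Answer: 4

Derivation:
BFS from (A=4, B=1). One shortest path:
  1. empty(B) -> (A=4 B=0)
  2. pour(A -> B) -> (A=0 B=4)
  3. fill(A) -> (A=4 B=4)
  4. pour(A -> B) -> (A=2 B=6)
Reached target in 4 moves.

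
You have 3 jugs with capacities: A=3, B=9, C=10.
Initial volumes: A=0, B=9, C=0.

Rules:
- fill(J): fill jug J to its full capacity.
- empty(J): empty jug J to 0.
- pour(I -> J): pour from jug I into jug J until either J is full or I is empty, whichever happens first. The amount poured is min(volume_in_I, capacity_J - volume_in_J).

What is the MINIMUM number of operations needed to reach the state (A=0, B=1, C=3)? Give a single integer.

BFS from (A=0, B=9, C=0). One shortest path:
  1. fill(A) -> (A=3 B=9 C=0)
  2. empty(B) -> (A=3 B=0 C=0)
  3. fill(C) -> (A=3 B=0 C=10)
  4. pour(C -> B) -> (A=3 B=9 C=1)
  5. empty(B) -> (A=3 B=0 C=1)
  6. pour(C -> B) -> (A=3 B=1 C=0)
  7. pour(A -> C) -> (A=0 B=1 C=3)
Reached target in 7 moves.

Answer: 7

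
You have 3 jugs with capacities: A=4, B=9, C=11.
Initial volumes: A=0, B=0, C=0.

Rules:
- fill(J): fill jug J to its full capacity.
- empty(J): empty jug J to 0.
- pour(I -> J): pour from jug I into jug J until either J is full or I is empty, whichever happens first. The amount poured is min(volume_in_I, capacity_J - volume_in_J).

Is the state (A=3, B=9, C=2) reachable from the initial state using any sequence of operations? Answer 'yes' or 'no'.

Answer: yes

Derivation:
BFS from (A=0, B=0, C=0):
  1. fill(B) -> (A=0 B=9 C=0)
  2. pour(B -> A) -> (A=4 B=5 C=0)
  3. empty(A) -> (A=0 B=5 C=0)
  4. pour(B -> C) -> (A=0 B=0 C=5)
  5. fill(B) -> (A=0 B=9 C=5)
  6. pour(B -> C) -> (A=0 B=3 C=11)
  7. pour(B -> A) -> (A=3 B=0 C=11)
  8. pour(C -> B) -> (A=3 B=9 C=2)
Target reached → yes.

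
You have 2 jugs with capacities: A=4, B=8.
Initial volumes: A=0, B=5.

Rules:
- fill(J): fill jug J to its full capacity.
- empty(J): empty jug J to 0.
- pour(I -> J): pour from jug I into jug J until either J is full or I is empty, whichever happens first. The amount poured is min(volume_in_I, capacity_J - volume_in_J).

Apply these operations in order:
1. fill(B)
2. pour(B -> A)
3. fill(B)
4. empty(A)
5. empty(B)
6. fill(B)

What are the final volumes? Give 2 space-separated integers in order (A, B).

Answer: 0 8

Derivation:
Step 1: fill(B) -> (A=0 B=8)
Step 2: pour(B -> A) -> (A=4 B=4)
Step 3: fill(B) -> (A=4 B=8)
Step 4: empty(A) -> (A=0 B=8)
Step 5: empty(B) -> (A=0 B=0)
Step 6: fill(B) -> (A=0 B=8)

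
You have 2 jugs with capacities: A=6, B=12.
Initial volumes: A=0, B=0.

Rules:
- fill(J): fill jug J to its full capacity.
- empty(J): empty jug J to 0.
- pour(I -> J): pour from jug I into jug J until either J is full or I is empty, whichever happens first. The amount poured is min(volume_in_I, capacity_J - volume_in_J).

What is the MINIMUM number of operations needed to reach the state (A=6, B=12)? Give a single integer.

Answer: 2

Derivation:
BFS from (A=0, B=0). One shortest path:
  1. fill(A) -> (A=6 B=0)
  2. fill(B) -> (A=6 B=12)
Reached target in 2 moves.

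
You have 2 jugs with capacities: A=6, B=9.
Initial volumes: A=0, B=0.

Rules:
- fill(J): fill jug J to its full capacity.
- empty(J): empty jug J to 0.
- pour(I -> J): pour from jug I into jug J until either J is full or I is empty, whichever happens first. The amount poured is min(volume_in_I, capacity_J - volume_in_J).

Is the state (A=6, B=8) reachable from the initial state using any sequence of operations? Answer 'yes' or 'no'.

BFS explored all 10 reachable states.
Reachable set includes: (0,0), (0,3), (0,6), (0,9), (3,0), (3,9), (6,0), (6,3), (6,6), (6,9)
Target (A=6, B=8) not in reachable set → no.

Answer: no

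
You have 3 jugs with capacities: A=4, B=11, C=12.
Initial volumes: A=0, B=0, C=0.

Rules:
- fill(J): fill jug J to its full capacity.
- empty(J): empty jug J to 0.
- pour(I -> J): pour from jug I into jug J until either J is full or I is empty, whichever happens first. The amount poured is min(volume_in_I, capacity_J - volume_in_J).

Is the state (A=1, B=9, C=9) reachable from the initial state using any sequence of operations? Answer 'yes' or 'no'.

Answer: no

Derivation:
BFS explored all 450 reachable states.
Reachable set includes: (0,0,0), (0,0,1), (0,0,2), (0,0,3), (0,0,4), (0,0,5), (0,0,6), (0,0,7), (0,0,8), (0,0,9), (0,0,10), (0,0,11) ...
Target (A=1, B=9, C=9) not in reachable set → no.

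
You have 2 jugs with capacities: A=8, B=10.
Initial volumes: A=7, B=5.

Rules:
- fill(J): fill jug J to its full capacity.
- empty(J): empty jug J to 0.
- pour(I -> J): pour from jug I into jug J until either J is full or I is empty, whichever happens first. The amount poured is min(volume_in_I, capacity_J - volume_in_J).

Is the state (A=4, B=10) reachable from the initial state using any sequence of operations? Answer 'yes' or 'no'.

Answer: yes

Derivation:
BFS from (A=7, B=5):
  1. pour(B -> A) -> (A=8 B=4)
  2. empty(A) -> (A=0 B=4)
  3. pour(B -> A) -> (A=4 B=0)
  4. fill(B) -> (A=4 B=10)
Target reached → yes.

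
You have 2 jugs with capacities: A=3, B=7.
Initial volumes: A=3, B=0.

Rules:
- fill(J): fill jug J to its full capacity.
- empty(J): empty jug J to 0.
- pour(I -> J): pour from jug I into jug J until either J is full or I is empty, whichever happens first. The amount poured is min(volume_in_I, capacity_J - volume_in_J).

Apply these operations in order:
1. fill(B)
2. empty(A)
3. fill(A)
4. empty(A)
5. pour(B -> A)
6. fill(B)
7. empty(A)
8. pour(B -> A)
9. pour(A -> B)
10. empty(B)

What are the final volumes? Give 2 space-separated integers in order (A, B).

Step 1: fill(B) -> (A=3 B=7)
Step 2: empty(A) -> (A=0 B=7)
Step 3: fill(A) -> (A=3 B=7)
Step 4: empty(A) -> (A=0 B=7)
Step 5: pour(B -> A) -> (A=3 B=4)
Step 6: fill(B) -> (A=3 B=7)
Step 7: empty(A) -> (A=0 B=7)
Step 8: pour(B -> A) -> (A=3 B=4)
Step 9: pour(A -> B) -> (A=0 B=7)
Step 10: empty(B) -> (A=0 B=0)

Answer: 0 0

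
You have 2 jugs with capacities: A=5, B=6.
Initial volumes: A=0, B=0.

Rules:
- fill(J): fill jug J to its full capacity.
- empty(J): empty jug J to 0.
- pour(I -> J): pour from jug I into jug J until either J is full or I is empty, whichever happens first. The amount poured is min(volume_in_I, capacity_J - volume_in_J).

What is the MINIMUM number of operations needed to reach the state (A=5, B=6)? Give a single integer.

BFS from (A=0, B=0). One shortest path:
  1. fill(A) -> (A=5 B=0)
  2. fill(B) -> (A=5 B=6)
Reached target in 2 moves.

Answer: 2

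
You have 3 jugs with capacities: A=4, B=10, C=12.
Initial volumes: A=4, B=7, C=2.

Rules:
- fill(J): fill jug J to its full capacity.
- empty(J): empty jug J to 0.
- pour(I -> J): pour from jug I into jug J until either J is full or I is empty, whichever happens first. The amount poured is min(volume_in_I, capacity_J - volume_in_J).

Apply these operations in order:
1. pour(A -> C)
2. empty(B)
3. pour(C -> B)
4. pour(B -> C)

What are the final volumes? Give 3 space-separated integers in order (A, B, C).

Answer: 0 0 6

Derivation:
Step 1: pour(A -> C) -> (A=0 B=7 C=6)
Step 2: empty(B) -> (A=0 B=0 C=6)
Step 3: pour(C -> B) -> (A=0 B=6 C=0)
Step 4: pour(B -> C) -> (A=0 B=0 C=6)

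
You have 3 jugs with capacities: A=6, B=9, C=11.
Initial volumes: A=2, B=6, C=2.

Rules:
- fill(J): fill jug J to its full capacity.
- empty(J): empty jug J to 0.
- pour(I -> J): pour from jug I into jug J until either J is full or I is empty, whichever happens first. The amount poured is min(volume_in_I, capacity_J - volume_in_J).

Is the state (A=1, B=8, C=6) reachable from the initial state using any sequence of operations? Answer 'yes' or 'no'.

BFS explored all 441 reachable states.
Reachable set includes: (0,0,0), (0,0,1), (0,0,2), (0,0,3), (0,0,4), (0,0,5), (0,0,6), (0,0,7), (0,0,8), (0,0,9), (0,0,10), (0,0,11) ...
Target (A=1, B=8, C=6) not in reachable set → no.

Answer: no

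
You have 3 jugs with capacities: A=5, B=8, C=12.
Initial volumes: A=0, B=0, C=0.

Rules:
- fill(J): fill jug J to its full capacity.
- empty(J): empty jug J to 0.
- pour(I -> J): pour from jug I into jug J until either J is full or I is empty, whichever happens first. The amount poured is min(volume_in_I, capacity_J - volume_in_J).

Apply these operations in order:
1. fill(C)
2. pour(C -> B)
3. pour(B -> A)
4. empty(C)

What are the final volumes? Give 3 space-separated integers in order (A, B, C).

Step 1: fill(C) -> (A=0 B=0 C=12)
Step 2: pour(C -> B) -> (A=0 B=8 C=4)
Step 3: pour(B -> A) -> (A=5 B=3 C=4)
Step 4: empty(C) -> (A=5 B=3 C=0)

Answer: 5 3 0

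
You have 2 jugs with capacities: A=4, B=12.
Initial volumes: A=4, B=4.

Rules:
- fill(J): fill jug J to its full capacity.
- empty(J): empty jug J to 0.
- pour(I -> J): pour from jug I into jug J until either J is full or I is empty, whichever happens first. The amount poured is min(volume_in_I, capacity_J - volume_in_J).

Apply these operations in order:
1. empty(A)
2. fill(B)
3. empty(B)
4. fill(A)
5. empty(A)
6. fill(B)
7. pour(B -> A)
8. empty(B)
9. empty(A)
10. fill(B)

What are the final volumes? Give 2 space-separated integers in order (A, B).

Step 1: empty(A) -> (A=0 B=4)
Step 2: fill(B) -> (A=0 B=12)
Step 3: empty(B) -> (A=0 B=0)
Step 4: fill(A) -> (A=4 B=0)
Step 5: empty(A) -> (A=0 B=0)
Step 6: fill(B) -> (A=0 B=12)
Step 7: pour(B -> A) -> (A=4 B=8)
Step 8: empty(B) -> (A=4 B=0)
Step 9: empty(A) -> (A=0 B=0)
Step 10: fill(B) -> (A=0 B=12)

Answer: 0 12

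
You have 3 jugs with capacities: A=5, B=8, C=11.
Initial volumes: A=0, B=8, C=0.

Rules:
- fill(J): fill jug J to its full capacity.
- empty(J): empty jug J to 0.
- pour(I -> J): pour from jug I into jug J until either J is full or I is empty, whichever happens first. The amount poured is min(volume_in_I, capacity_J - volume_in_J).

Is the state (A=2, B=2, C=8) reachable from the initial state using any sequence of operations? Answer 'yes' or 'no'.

BFS explored all 368 reachable states.
Reachable set includes: (0,0,0), (0,0,1), (0,0,2), (0,0,3), (0,0,4), (0,0,5), (0,0,6), (0,0,7), (0,0,8), (0,0,9), (0,0,10), (0,0,11) ...
Target (A=2, B=2, C=8) not in reachable set → no.

Answer: no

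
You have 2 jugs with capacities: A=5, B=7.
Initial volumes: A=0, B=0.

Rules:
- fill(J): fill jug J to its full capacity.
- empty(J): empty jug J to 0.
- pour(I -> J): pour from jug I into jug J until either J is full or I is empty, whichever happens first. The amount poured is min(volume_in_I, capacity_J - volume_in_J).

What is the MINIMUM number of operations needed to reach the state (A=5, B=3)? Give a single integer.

Answer: 7

Derivation:
BFS from (A=0, B=0). One shortest path:
  1. fill(A) -> (A=5 B=0)
  2. pour(A -> B) -> (A=0 B=5)
  3. fill(A) -> (A=5 B=5)
  4. pour(A -> B) -> (A=3 B=7)
  5. empty(B) -> (A=3 B=0)
  6. pour(A -> B) -> (A=0 B=3)
  7. fill(A) -> (A=5 B=3)
Reached target in 7 moves.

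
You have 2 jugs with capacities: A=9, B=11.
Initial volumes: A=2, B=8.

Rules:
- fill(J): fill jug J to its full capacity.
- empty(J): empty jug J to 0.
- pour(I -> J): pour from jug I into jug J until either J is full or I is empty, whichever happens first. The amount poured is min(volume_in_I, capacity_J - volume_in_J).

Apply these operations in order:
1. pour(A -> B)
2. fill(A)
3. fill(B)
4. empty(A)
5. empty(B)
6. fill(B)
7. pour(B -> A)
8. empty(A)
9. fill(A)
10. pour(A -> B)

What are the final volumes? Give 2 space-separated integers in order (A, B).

Step 1: pour(A -> B) -> (A=0 B=10)
Step 2: fill(A) -> (A=9 B=10)
Step 3: fill(B) -> (A=9 B=11)
Step 4: empty(A) -> (A=0 B=11)
Step 5: empty(B) -> (A=0 B=0)
Step 6: fill(B) -> (A=0 B=11)
Step 7: pour(B -> A) -> (A=9 B=2)
Step 8: empty(A) -> (A=0 B=2)
Step 9: fill(A) -> (A=9 B=2)
Step 10: pour(A -> B) -> (A=0 B=11)

Answer: 0 11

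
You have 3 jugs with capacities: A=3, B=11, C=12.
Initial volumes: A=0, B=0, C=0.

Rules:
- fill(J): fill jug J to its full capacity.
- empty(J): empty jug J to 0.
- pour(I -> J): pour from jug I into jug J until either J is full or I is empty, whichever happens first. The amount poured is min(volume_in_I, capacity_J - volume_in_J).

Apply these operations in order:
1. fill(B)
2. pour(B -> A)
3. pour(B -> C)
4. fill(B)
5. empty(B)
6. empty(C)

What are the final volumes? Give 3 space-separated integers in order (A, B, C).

Answer: 3 0 0

Derivation:
Step 1: fill(B) -> (A=0 B=11 C=0)
Step 2: pour(B -> A) -> (A=3 B=8 C=0)
Step 3: pour(B -> C) -> (A=3 B=0 C=8)
Step 4: fill(B) -> (A=3 B=11 C=8)
Step 5: empty(B) -> (A=3 B=0 C=8)
Step 6: empty(C) -> (A=3 B=0 C=0)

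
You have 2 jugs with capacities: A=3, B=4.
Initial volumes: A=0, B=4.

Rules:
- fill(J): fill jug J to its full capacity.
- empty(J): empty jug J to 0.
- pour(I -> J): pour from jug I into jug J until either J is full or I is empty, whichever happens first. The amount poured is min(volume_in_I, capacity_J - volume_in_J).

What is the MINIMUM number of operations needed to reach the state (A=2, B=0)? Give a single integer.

Answer: 6

Derivation:
BFS from (A=0, B=4). One shortest path:
  1. fill(A) -> (A=3 B=4)
  2. empty(B) -> (A=3 B=0)
  3. pour(A -> B) -> (A=0 B=3)
  4. fill(A) -> (A=3 B=3)
  5. pour(A -> B) -> (A=2 B=4)
  6. empty(B) -> (A=2 B=0)
Reached target in 6 moves.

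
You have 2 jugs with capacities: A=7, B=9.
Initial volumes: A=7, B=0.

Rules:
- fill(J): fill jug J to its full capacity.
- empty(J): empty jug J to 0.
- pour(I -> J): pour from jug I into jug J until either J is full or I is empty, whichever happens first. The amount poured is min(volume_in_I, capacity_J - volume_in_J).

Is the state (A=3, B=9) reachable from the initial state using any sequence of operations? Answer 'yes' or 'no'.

BFS from (A=7, B=0):
  1. pour(A -> B) -> (A=0 B=7)
  2. fill(A) -> (A=7 B=7)
  3. pour(A -> B) -> (A=5 B=9)
  4. empty(B) -> (A=5 B=0)
  5. pour(A -> B) -> (A=0 B=5)
  6. fill(A) -> (A=7 B=5)
  7. pour(A -> B) -> (A=3 B=9)
Target reached → yes.

Answer: yes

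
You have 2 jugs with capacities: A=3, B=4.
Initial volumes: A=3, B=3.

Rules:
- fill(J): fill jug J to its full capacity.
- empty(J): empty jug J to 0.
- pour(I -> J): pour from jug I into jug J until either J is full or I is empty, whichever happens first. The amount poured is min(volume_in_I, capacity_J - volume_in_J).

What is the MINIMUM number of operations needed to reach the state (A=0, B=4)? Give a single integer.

Answer: 2

Derivation:
BFS from (A=3, B=3). One shortest path:
  1. empty(A) -> (A=0 B=3)
  2. fill(B) -> (A=0 B=4)
Reached target in 2 moves.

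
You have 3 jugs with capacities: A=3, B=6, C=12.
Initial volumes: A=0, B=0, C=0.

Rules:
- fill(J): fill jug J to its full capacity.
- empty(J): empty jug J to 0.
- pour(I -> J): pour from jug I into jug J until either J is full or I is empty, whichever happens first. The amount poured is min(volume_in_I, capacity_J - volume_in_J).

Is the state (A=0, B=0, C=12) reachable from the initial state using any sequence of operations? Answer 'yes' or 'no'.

BFS from (A=0, B=0, C=0):
  1. fill(C) -> (A=0 B=0 C=12)
Target reached → yes.

Answer: yes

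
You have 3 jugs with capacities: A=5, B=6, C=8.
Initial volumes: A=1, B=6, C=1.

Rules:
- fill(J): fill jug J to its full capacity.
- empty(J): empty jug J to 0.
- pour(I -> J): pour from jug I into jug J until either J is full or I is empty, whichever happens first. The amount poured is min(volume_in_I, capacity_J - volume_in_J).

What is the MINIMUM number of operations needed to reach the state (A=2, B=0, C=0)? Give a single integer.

Answer: 2

Derivation:
BFS from (A=1, B=6, C=1). One shortest path:
  1. empty(B) -> (A=1 B=0 C=1)
  2. pour(C -> A) -> (A=2 B=0 C=0)
Reached target in 2 moves.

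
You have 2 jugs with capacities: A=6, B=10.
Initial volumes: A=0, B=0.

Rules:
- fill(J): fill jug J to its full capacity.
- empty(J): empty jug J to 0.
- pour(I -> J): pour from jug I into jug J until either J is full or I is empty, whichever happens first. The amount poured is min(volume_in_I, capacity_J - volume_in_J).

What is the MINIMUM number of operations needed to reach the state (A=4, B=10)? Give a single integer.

Answer: 5

Derivation:
BFS from (A=0, B=0). One shortest path:
  1. fill(B) -> (A=0 B=10)
  2. pour(B -> A) -> (A=6 B=4)
  3. empty(A) -> (A=0 B=4)
  4. pour(B -> A) -> (A=4 B=0)
  5. fill(B) -> (A=4 B=10)
Reached target in 5 moves.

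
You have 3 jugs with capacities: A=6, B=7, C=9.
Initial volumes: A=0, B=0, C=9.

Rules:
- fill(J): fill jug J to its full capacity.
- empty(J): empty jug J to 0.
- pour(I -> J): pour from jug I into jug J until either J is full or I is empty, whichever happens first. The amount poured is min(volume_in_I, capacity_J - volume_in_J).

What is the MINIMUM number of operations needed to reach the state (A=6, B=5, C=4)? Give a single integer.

Answer: 8

Derivation:
BFS from (A=0, B=0, C=9). One shortest path:
  1. pour(C -> B) -> (A=0 B=7 C=2)
  2. pour(C -> A) -> (A=2 B=7 C=0)
  3. pour(B -> C) -> (A=2 B=0 C=7)
  4. pour(A -> B) -> (A=0 B=2 C=7)
  5. fill(A) -> (A=6 B=2 C=7)
  6. pour(A -> B) -> (A=1 B=7 C=7)
  7. pour(B -> C) -> (A=1 B=5 C=9)
  8. pour(C -> A) -> (A=6 B=5 C=4)
Reached target in 8 moves.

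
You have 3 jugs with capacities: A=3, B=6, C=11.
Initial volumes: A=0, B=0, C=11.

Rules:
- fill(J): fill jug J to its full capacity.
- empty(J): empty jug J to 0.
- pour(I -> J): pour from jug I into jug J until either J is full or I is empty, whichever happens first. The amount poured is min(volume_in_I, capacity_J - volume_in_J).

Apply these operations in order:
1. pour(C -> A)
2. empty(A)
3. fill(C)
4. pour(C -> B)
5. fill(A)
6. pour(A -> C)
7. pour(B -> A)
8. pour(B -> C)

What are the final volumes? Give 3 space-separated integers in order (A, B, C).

Step 1: pour(C -> A) -> (A=3 B=0 C=8)
Step 2: empty(A) -> (A=0 B=0 C=8)
Step 3: fill(C) -> (A=0 B=0 C=11)
Step 4: pour(C -> B) -> (A=0 B=6 C=5)
Step 5: fill(A) -> (A=3 B=6 C=5)
Step 6: pour(A -> C) -> (A=0 B=6 C=8)
Step 7: pour(B -> A) -> (A=3 B=3 C=8)
Step 8: pour(B -> C) -> (A=3 B=0 C=11)

Answer: 3 0 11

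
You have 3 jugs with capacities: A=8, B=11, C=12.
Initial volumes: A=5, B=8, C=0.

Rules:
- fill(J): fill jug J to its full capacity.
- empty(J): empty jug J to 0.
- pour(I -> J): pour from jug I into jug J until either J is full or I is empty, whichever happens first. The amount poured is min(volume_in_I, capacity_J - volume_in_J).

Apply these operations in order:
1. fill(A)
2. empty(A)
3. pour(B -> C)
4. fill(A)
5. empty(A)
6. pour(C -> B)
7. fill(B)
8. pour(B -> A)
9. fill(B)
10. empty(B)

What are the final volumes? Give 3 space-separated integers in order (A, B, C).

Answer: 8 0 0

Derivation:
Step 1: fill(A) -> (A=8 B=8 C=0)
Step 2: empty(A) -> (A=0 B=8 C=0)
Step 3: pour(B -> C) -> (A=0 B=0 C=8)
Step 4: fill(A) -> (A=8 B=0 C=8)
Step 5: empty(A) -> (A=0 B=0 C=8)
Step 6: pour(C -> B) -> (A=0 B=8 C=0)
Step 7: fill(B) -> (A=0 B=11 C=0)
Step 8: pour(B -> A) -> (A=8 B=3 C=0)
Step 9: fill(B) -> (A=8 B=11 C=0)
Step 10: empty(B) -> (A=8 B=0 C=0)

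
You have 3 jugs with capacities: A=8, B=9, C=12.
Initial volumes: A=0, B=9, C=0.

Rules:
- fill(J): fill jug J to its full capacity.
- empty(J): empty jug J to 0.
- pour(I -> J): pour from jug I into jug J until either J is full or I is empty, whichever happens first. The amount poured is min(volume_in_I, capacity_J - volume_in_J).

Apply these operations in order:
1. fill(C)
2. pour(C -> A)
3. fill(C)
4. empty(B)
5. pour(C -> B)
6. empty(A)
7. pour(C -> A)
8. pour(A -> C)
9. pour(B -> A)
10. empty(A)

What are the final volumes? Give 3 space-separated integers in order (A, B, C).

Answer: 0 1 3

Derivation:
Step 1: fill(C) -> (A=0 B=9 C=12)
Step 2: pour(C -> A) -> (A=8 B=9 C=4)
Step 3: fill(C) -> (A=8 B=9 C=12)
Step 4: empty(B) -> (A=8 B=0 C=12)
Step 5: pour(C -> B) -> (A=8 B=9 C=3)
Step 6: empty(A) -> (A=0 B=9 C=3)
Step 7: pour(C -> A) -> (A=3 B=9 C=0)
Step 8: pour(A -> C) -> (A=0 B=9 C=3)
Step 9: pour(B -> A) -> (A=8 B=1 C=3)
Step 10: empty(A) -> (A=0 B=1 C=3)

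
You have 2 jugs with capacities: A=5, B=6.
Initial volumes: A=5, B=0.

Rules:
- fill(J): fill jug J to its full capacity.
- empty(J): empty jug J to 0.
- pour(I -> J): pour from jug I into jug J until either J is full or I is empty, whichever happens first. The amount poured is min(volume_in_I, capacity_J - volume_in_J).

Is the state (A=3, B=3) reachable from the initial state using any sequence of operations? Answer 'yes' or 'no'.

Answer: no

Derivation:
BFS explored all 22 reachable states.
Reachable set includes: (0,0), (0,1), (0,2), (0,3), (0,4), (0,5), (0,6), (1,0), (1,6), (2,0), (2,6), (3,0) ...
Target (A=3, B=3) not in reachable set → no.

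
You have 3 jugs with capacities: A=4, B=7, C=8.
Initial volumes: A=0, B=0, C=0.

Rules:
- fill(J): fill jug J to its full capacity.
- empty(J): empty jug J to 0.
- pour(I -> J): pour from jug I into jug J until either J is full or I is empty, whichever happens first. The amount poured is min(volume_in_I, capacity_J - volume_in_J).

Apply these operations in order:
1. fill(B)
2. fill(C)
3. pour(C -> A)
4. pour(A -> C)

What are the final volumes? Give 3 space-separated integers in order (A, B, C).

Answer: 0 7 8

Derivation:
Step 1: fill(B) -> (A=0 B=7 C=0)
Step 2: fill(C) -> (A=0 B=7 C=8)
Step 3: pour(C -> A) -> (A=4 B=7 C=4)
Step 4: pour(A -> C) -> (A=0 B=7 C=8)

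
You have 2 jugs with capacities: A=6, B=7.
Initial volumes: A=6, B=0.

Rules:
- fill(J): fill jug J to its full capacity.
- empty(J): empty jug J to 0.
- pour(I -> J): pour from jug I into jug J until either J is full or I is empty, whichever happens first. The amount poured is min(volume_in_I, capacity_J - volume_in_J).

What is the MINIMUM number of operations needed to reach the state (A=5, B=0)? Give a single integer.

Answer: 4

Derivation:
BFS from (A=6, B=0). One shortest path:
  1. pour(A -> B) -> (A=0 B=6)
  2. fill(A) -> (A=6 B=6)
  3. pour(A -> B) -> (A=5 B=7)
  4. empty(B) -> (A=5 B=0)
Reached target in 4 moves.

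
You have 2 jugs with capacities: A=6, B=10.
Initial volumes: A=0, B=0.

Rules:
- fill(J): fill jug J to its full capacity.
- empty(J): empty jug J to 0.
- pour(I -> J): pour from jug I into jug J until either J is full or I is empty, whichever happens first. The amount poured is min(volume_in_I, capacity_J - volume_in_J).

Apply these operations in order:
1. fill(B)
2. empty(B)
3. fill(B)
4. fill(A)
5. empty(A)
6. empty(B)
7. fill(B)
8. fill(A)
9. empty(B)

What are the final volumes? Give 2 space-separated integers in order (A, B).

Step 1: fill(B) -> (A=0 B=10)
Step 2: empty(B) -> (A=0 B=0)
Step 3: fill(B) -> (A=0 B=10)
Step 4: fill(A) -> (A=6 B=10)
Step 5: empty(A) -> (A=0 B=10)
Step 6: empty(B) -> (A=0 B=0)
Step 7: fill(B) -> (A=0 B=10)
Step 8: fill(A) -> (A=6 B=10)
Step 9: empty(B) -> (A=6 B=0)

Answer: 6 0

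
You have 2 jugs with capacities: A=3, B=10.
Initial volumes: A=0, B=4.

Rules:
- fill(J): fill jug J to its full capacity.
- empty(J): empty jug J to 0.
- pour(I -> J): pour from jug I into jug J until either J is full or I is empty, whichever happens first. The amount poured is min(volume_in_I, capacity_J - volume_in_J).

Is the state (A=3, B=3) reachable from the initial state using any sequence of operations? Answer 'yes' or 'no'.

Answer: yes

Derivation:
BFS from (A=0, B=4):
  1. fill(A) -> (A=3 B=4)
  2. empty(B) -> (A=3 B=0)
  3. pour(A -> B) -> (A=0 B=3)
  4. fill(A) -> (A=3 B=3)
Target reached → yes.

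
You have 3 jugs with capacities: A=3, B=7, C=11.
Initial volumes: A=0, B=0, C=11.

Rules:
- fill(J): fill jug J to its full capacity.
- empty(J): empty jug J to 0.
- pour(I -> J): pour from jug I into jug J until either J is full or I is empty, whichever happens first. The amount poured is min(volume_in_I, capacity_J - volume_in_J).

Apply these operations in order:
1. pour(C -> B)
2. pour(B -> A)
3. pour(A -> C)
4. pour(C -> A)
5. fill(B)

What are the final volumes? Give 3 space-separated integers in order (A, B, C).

Answer: 3 7 4

Derivation:
Step 1: pour(C -> B) -> (A=0 B=7 C=4)
Step 2: pour(B -> A) -> (A=3 B=4 C=4)
Step 3: pour(A -> C) -> (A=0 B=4 C=7)
Step 4: pour(C -> A) -> (A=3 B=4 C=4)
Step 5: fill(B) -> (A=3 B=7 C=4)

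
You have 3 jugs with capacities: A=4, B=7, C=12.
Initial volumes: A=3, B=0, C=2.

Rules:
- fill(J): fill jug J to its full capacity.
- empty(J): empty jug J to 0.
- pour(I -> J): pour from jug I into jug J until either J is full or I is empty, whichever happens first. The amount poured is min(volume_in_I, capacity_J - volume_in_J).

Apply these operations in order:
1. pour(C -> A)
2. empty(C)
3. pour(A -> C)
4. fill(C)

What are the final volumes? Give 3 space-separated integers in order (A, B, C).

Answer: 0 0 12

Derivation:
Step 1: pour(C -> A) -> (A=4 B=0 C=1)
Step 2: empty(C) -> (A=4 B=0 C=0)
Step 3: pour(A -> C) -> (A=0 B=0 C=4)
Step 4: fill(C) -> (A=0 B=0 C=12)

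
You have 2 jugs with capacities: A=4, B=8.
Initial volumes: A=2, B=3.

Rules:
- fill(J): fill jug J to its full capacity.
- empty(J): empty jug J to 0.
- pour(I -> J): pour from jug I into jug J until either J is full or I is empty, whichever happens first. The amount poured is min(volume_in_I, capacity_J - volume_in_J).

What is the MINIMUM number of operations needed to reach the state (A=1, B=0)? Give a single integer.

Answer: 3

Derivation:
BFS from (A=2, B=3). One shortest path:
  1. pour(B -> A) -> (A=4 B=1)
  2. empty(A) -> (A=0 B=1)
  3. pour(B -> A) -> (A=1 B=0)
Reached target in 3 moves.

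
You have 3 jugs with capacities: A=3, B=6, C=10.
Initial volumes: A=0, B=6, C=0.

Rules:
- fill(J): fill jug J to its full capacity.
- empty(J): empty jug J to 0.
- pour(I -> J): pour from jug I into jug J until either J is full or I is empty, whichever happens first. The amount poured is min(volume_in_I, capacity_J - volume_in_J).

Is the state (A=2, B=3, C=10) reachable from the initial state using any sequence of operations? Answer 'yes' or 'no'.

BFS from (A=0, B=6, C=0):
  1. fill(A) -> (A=3 B=6 C=0)
  2. pour(A -> C) -> (A=0 B=6 C=3)
  3. pour(B -> C) -> (A=0 B=0 C=9)
  4. fill(B) -> (A=0 B=6 C=9)
  5. pour(B -> A) -> (A=3 B=3 C=9)
  6. pour(A -> C) -> (A=2 B=3 C=10)
Target reached → yes.

Answer: yes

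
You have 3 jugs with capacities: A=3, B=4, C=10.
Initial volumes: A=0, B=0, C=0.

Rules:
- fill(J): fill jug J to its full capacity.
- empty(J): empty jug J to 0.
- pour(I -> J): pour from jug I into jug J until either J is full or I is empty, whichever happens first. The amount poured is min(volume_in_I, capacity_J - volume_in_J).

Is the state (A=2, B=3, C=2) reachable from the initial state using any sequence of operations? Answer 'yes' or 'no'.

BFS explored all 166 reachable states.
Reachable set includes: (0,0,0), (0,0,1), (0,0,2), (0,0,3), (0,0,4), (0,0,5), (0,0,6), (0,0,7), (0,0,8), (0,0,9), (0,0,10), (0,1,0) ...
Target (A=2, B=3, C=2) not in reachable set → no.

Answer: no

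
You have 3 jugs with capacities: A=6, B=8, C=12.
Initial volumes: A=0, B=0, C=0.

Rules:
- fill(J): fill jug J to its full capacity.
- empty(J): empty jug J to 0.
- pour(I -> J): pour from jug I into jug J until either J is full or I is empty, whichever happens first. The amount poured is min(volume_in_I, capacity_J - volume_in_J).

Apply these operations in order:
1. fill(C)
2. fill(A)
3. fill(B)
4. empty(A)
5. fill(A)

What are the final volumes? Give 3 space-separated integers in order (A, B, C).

Answer: 6 8 12

Derivation:
Step 1: fill(C) -> (A=0 B=0 C=12)
Step 2: fill(A) -> (A=6 B=0 C=12)
Step 3: fill(B) -> (A=6 B=8 C=12)
Step 4: empty(A) -> (A=0 B=8 C=12)
Step 5: fill(A) -> (A=6 B=8 C=12)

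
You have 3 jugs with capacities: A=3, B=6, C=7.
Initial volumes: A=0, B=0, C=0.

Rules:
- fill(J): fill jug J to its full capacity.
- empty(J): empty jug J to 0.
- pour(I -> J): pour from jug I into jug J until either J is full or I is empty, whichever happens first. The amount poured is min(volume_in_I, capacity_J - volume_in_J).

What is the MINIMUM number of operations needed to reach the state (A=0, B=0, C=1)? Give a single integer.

BFS from (A=0, B=0, C=0). One shortest path:
  1. fill(C) -> (A=0 B=0 C=7)
  2. pour(C -> B) -> (A=0 B=6 C=1)
  3. empty(B) -> (A=0 B=0 C=1)
Reached target in 3 moves.

Answer: 3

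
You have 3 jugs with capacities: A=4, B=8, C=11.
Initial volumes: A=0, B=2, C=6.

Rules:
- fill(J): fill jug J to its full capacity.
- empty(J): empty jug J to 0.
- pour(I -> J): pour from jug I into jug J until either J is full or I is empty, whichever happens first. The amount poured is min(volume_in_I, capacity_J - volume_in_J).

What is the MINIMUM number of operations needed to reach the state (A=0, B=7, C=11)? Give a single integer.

Answer: 4

Derivation:
BFS from (A=0, B=2, C=6). One shortest path:
  1. fill(A) -> (A=4 B=2 C=6)
  2. fill(B) -> (A=4 B=8 C=6)
  3. pour(A -> C) -> (A=0 B=8 C=10)
  4. pour(B -> C) -> (A=0 B=7 C=11)
Reached target in 4 moves.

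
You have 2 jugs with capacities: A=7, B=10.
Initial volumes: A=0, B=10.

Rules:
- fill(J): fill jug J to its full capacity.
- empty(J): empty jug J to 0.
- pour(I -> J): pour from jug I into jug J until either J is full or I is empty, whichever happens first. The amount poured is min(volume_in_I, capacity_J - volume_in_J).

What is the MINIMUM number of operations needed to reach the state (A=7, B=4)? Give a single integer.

Answer: 8

Derivation:
BFS from (A=0, B=10). One shortest path:
  1. fill(A) -> (A=7 B=10)
  2. empty(B) -> (A=7 B=0)
  3. pour(A -> B) -> (A=0 B=7)
  4. fill(A) -> (A=7 B=7)
  5. pour(A -> B) -> (A=4 B=10)
  6. empty(B) -> (A=4 B=0)
  7. pour(A -> B) -> (A=0 B=4)
  8. fill(A) -> (A=7 B=4)
Reached target in 8 moves.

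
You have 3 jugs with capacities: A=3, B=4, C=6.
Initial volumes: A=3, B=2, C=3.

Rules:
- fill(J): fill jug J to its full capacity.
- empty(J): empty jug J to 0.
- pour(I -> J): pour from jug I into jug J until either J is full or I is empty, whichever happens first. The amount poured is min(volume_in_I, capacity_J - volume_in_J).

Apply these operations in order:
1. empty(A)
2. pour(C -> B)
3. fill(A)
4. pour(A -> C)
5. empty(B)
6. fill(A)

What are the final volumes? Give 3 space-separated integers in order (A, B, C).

Answer: 3 0 4

Derivation:
Step 1: empty(A) -> (A=0 B=2 C=3)
Step 2: pour(C -> B) -> (A=0 B=4 C=1)
Step 3: fill(A) -> (A=3 B=4 C=1)
Step 4: pour(A -> C) -> (A=0 B=4 C=4)
Step 5: empty(B) -> (A=0 B=0 C=4)
Step 6: fill(A) -> (A=3 B=0 C=4)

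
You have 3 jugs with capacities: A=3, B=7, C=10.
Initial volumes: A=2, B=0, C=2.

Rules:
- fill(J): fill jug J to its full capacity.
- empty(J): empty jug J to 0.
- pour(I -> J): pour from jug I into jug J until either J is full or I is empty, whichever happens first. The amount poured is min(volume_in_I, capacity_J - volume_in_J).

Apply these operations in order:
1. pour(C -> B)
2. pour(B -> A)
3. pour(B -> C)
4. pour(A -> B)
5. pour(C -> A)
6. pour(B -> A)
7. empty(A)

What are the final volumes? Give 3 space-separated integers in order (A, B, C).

Step 1: pour(C -> B) -> (A=2 B=2 C=0)
Step 2: pour(B -> A) -> (A=3 B=1 C=0)
Step 3: pour(B -> C) -> (A=3 B=0 C=1)
Step 4: pour(A -> B) -> (A=0 B=3 C=1)
Step 5: pour(C -> A) -> (A=1 B=3 C=0)
Step 6: pour(B -> A) -> (A=3 B=1 C=0)
Step 7: empty(A) -> (A=0 B=1 C=0)

Answer: 0 1 0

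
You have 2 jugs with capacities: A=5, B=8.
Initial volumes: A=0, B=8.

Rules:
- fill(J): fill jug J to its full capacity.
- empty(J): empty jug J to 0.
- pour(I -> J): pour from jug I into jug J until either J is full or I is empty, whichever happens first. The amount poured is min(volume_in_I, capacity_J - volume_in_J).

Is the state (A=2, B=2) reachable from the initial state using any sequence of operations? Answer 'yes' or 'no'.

BFS explored all 26 reachable states.
Reachable set includes: (0,0), (0,1), (0,2), (0,3), (0,4), (0,5), (0,6), (0,7), (0,8), (1,0), (1,8), (2,0) ...
Target (A=2, B=2) not in reachable set → no.

Answer: no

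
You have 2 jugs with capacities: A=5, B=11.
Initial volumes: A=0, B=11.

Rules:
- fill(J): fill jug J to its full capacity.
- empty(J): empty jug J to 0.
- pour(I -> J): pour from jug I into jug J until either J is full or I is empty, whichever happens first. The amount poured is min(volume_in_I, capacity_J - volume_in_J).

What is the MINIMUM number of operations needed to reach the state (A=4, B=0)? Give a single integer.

Answer: 8

Derivation:
BFS from (A=0, B=11). One shortest path:
  1. fill(A) -> (A=5 B=11)
  2. empty(B) -> (A=5 B=0)
  3. pour(A -> B) -> (A=0 B=5)
  4. fill(A) -> (A=5 B=5)
  5. pour(A -> B) -> (A=0 B=10)
  6. fill(A) -> (A=5 B=10)
  7. pour(A -> B) -> (A=4 B=11)
  8. empty(B) -> (A=4 B=0)
Reached target in 8 moves.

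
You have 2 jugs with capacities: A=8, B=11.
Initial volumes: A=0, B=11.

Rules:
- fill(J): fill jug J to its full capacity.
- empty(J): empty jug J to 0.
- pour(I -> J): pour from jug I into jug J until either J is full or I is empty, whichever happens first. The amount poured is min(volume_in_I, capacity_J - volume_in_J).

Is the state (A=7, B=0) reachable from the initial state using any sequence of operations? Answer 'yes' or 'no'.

Answer: yes

Derivation:
BFS from (A=0, B=11):
  1. fill(A) -> (A=8 B=11)
  2. empty(B) -> (A=8 B=0)
  3. pour(A -> B) -> (A=0 B=8)
  4. fill(A) -> (A=8 B=8)
  5. pour(A -> B) -> (A=5 B=11)
  6. empty(B) -> (A=5 B=0)
  7. pour(A -> B) -> (A=0 B=5)
  8. fill(A) -> (A=8 B=5)
  9. pour(A -> B) -> (A=2 B=11)
  10. empty(B) -> (A=2 B=0)
  11. pour(A -> B) -> (A=0 B=2)
  12. fill(A) -> (A=8 B=2)
  13. pour(A -> B) -> (A=0 B=10)
  14. fill(A) -> (A=8 B=10)
  15. pour(A -> B) -> (A=7 B=11)
  16. empty(B) -> (A=7 B=0)
Target reached → yes.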